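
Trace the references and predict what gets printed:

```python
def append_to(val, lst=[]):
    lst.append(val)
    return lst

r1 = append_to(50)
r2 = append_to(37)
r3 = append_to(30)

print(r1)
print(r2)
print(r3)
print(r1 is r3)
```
[50, 37, 30]
[50, 37, 30]
[50, 37, 30]
True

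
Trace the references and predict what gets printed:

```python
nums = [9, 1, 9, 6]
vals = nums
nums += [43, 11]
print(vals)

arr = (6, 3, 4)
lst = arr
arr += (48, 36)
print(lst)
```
[9, 1, 9, 6, 43, 11]
(6, 3, 4)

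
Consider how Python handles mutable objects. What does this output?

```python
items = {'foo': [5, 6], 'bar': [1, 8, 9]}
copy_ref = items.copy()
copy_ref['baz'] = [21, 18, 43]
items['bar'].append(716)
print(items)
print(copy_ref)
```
{'foo': [5, 6], 'bar': [1, 8, 9, 716]}
{'foo': [5, 6], 'bar': [1, 8, 9, 716], 'baz': [21, 18, 43]}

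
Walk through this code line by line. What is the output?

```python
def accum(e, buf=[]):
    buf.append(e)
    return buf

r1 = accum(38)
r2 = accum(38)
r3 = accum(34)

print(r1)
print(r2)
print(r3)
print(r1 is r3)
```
[38, 38, 34]
[38, 38, 34]
[38, 38, 34]
True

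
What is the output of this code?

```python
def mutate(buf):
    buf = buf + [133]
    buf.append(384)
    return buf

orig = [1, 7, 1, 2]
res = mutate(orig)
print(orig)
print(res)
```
[1, 7, 1, 2]
[1, 7, 1, 2, 133, 384]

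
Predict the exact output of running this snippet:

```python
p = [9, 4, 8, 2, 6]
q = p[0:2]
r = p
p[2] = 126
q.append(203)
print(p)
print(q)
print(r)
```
[9, 4, 126, 2, 6]
[9, 4, 203]
[9, 4, 126, 2, 6]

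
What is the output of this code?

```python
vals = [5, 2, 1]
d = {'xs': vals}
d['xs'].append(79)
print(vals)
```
[5, 2, 1, 79]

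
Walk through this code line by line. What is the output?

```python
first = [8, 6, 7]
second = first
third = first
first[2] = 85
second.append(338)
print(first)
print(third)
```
[8, 6, 85, 338]
[8, 6, 85, 338]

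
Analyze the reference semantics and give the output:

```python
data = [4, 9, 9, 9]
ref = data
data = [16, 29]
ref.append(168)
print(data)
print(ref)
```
[16, 29]
[4, 9, 9, 9, 168]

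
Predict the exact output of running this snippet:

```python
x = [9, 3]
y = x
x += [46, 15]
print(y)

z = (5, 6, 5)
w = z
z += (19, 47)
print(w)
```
[9, 3, 46, 15]
(5, 6, 5)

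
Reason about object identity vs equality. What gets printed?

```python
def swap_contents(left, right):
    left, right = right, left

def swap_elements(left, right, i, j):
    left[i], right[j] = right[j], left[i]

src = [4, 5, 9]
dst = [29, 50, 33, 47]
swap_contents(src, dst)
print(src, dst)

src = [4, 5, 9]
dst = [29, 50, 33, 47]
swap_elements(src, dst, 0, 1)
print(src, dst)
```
[4, 5, 9] [29, 50, 33, 47]
[50, 5, 9] [29, 4, 33, 47]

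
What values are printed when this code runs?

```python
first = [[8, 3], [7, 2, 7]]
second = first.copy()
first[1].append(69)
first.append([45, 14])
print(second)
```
[[8, 3], [7, 2, 7, 69]]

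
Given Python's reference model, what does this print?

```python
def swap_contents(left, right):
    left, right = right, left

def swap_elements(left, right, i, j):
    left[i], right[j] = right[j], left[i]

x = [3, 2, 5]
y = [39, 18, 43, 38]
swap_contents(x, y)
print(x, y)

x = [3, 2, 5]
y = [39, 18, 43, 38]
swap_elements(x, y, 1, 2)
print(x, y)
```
[3, 2, 5] [39, 18, 43, 38]
[3, 43, 5] [39, 18, 2, 38]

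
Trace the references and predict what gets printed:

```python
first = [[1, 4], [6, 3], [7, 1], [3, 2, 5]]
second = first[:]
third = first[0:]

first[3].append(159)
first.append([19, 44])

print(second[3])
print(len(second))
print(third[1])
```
[3, 2, 5, 159]
4
[6, 3]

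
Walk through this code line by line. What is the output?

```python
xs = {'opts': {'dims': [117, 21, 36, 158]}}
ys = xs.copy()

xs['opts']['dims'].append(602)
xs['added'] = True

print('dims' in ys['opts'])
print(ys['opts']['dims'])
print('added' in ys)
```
True
[117, 21, 36, 158, 602]
False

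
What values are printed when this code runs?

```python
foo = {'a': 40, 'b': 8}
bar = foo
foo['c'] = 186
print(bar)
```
{'a': 40, 'b': 8, 'c': 186}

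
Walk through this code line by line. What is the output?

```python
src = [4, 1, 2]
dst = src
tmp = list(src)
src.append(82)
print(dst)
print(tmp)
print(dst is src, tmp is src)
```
[4, 1, 2, 82]
[4, 1, 2]
True False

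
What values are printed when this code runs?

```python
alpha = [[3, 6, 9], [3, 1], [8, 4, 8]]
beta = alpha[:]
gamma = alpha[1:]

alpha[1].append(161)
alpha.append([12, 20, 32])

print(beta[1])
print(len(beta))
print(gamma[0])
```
[3, 1, 161]
3
[3, 1, 161]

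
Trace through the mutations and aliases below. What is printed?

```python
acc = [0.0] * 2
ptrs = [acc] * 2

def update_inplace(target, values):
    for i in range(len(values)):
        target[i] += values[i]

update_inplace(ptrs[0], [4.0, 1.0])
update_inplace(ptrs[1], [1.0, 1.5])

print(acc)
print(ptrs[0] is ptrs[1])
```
[5.0, 2.5]
True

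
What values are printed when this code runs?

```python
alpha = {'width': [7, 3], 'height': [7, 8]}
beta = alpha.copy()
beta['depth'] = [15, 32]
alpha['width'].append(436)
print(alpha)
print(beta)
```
{'width': [7, 3, 436], 'height': [7, 8]}
{'width': [7, 3, 436], 'height': [7, 8], 'depth': [15, 32]}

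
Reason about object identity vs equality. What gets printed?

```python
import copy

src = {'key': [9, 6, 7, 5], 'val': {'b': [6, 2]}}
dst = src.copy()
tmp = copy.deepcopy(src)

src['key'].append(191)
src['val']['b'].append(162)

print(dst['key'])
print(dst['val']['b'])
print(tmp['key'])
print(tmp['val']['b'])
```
[9, 6, 7, 5, 191]
[6, 2, 162]
[9, 6, 7, 5]
[6, 2]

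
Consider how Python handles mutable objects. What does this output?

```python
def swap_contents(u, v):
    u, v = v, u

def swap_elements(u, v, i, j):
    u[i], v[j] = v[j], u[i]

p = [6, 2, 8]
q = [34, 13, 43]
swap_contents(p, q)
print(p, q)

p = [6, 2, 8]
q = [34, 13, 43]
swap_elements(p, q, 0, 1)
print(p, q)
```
[6, 2, 8] [34, 13, 43]
[13, 2, 8] [34, 6, 43]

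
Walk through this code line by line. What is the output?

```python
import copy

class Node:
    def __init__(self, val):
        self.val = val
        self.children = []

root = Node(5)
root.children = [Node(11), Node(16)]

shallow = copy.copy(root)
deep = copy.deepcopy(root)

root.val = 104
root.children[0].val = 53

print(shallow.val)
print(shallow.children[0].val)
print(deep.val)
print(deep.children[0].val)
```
5
53
5
11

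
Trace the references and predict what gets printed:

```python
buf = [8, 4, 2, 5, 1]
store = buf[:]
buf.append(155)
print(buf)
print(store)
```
[8, 4, 2, 5, 1, 155]
[8, 4, 2, 5, 1]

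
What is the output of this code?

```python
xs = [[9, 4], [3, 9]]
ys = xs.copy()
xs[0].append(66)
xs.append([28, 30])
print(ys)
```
[[9, 4, 66], [3, 9]]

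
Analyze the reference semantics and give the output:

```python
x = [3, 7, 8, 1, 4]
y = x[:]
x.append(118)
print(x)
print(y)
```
[3, 7, 8, 1, 4, 118]
[3, 7, 8, 1, 4]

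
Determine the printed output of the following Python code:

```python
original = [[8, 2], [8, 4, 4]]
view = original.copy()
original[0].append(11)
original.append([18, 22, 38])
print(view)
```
[[8, 2, 11], [8, 4, 4]]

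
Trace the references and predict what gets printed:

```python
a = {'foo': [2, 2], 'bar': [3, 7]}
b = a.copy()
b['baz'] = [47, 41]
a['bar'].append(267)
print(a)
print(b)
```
{'foo': [2, 2], 'bar': [3, 7, 267]}
{'foo': [2, 2], 'bar': [3, 7, 267], 'baz': [47, 41]}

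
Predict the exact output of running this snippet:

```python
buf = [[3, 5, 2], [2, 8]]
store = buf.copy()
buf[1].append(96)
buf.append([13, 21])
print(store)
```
[[3, 5, 2], [2, 8, 96]]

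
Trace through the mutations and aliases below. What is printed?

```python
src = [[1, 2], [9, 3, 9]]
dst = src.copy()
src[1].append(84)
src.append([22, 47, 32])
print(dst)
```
[[1, 2], [9, 3, 9, 84]]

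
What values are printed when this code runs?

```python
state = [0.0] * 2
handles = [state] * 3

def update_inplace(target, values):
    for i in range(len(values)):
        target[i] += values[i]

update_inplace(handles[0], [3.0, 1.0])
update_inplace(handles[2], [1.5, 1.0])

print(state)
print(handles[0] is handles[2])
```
[4.5, 2.0]
True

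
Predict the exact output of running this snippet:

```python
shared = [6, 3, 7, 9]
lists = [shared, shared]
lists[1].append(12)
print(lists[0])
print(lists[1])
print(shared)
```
[6, 3, 7, 9, 12]
[6, 3, 7, 9, 12]
[6, 3, 7, 9, 12]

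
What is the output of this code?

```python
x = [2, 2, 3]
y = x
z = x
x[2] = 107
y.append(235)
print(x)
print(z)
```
[2, 2, 107, 235]
[2, 2, 107, 235]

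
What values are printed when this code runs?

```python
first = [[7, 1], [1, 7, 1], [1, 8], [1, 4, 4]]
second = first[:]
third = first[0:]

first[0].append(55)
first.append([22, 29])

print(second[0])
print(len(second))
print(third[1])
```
[7, 1, 55]
4
[1, 7, 1]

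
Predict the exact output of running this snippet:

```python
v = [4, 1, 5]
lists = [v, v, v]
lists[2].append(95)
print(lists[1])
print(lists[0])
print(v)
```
[4, 1, 5, 95]
[4, 1, 5, 95]
[4, 1, 5, 95]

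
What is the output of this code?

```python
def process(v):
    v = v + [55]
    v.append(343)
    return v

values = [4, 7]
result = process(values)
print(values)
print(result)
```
[4, 7]
[4, 7, 55, 343]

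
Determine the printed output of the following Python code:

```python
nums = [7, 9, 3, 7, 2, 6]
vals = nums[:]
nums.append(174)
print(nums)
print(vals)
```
[7, 9, 3, 7, 2, 6, 174]
[7, 9, 3, 7, 2, 6]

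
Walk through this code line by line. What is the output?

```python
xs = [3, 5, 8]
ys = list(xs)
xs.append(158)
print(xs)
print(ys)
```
[3, 5, 8, 158]
[3, 5, 8]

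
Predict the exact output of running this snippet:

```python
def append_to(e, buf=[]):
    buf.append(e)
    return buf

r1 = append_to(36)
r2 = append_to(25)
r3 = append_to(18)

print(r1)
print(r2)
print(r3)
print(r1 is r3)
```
[36, 25, 18]
[36, 25, 18]
[36, 25, 18]
True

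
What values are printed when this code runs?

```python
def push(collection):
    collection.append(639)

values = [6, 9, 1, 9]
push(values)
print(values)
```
[6, 9, 1, 9, 639]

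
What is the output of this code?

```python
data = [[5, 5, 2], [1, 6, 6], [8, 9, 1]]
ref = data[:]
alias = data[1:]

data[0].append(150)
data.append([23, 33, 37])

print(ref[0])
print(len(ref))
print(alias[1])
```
[5, 5, 2, 150]
3
[8, 9, 1]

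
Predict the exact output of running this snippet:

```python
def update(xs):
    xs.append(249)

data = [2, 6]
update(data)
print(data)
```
[2, 6, 249]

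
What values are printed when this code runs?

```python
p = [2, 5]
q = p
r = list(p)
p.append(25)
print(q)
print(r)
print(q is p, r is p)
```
[2, 5, 25]
[2, 5]
True False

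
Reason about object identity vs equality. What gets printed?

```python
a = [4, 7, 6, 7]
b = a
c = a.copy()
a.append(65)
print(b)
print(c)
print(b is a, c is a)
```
[4, 7, 6, 7, 65]
[4, 7, 6, 7]
True False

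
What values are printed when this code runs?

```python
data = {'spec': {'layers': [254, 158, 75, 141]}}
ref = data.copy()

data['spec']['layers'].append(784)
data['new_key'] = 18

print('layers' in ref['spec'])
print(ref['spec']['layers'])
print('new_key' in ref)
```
True
[254, 158, 75, 141, 784]
False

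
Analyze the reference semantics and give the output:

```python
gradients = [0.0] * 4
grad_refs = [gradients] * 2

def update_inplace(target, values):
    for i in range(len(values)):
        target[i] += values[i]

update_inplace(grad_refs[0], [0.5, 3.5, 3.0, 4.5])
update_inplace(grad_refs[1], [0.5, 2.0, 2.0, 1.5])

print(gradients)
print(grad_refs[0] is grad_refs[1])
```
[1.0, 5.5, 5.0, 6.0]
True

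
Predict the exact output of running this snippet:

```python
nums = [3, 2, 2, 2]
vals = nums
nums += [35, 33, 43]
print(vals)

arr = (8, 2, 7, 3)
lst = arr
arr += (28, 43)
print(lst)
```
[3, 2, 2, 2, 35, 33, 43]
(8, 2, 7, 3)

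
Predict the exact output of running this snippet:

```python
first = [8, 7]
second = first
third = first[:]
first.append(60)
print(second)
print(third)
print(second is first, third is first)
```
[8, 7, 60]
[8, 7]
True False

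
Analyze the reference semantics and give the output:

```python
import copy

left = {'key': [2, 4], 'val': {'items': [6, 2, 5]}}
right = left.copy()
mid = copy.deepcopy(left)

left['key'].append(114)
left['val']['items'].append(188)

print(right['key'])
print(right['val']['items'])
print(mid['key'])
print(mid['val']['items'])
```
[2, 4, 114]
[6, 2, 5, 188]
[2, 4]
[6, 2, 5]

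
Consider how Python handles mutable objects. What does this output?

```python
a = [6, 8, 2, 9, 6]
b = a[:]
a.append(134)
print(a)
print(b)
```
[6, 8, 2, 9, 6, 134]
[6, 8, 2, 9, 6]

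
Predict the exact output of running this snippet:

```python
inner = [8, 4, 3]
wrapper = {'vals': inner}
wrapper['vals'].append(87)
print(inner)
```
[8, 4, 3, 87]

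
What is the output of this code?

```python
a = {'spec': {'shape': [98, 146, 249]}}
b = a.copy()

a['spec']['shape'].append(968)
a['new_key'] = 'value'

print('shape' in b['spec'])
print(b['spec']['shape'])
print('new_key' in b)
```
True
[98, 146, 249, 968]
False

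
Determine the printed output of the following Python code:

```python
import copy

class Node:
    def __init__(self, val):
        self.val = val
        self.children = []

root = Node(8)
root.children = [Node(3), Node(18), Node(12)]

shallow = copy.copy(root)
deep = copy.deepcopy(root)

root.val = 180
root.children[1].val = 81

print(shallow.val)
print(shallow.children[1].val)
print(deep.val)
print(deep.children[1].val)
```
8
81
8
18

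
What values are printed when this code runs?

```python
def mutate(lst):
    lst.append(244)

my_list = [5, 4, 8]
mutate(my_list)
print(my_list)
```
[5, 4, 8, 244]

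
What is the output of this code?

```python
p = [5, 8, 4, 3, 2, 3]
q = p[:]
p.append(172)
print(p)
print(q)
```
[5, 8, 4, 3, 2, 3, 172]
[5, 8, 4, 3, 2, 3]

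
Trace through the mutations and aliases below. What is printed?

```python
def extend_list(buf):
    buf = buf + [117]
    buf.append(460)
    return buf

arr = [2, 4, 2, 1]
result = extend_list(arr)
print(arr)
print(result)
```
[2, 4, 2, 1]
[2, 4, 2, 1, 117, 460]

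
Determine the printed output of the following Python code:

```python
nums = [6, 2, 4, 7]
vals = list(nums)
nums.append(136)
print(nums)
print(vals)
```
[6, 2, 4, 7, 136]
[6, 2, 4, 7]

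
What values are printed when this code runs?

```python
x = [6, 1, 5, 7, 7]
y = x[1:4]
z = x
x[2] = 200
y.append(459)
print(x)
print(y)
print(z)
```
[6, 1, 200, 7, 7]
[1, 5, 7, 459]
[6, 1, 200, 7, 7]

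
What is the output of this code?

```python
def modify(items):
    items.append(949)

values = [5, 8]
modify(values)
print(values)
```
[5, 8, 949]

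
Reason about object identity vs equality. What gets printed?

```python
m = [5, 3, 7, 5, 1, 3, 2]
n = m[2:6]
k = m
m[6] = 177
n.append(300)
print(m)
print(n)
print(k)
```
[5, 3, 7, 5, 1, 3, 177]
[7, 5, 1, 3, 300]
[5, 3, 7, 5, 1, 3, 177]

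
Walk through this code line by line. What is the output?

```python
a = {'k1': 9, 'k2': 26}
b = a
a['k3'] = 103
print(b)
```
{'k1': 9, 'k2': 26, 'k3': 103}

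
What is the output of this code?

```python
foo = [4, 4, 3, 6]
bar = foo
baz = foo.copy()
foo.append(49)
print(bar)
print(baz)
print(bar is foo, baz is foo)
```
[4, 4, 3, 6, 49]
[4, 4, 3, 6]
True False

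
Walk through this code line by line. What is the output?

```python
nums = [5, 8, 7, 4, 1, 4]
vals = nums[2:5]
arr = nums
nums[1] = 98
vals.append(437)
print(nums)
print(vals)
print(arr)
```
[5, 98, 7, 4, 1, 4]
[7, 4, 1, 437]
[5, 98, 7, 4, 1, 4]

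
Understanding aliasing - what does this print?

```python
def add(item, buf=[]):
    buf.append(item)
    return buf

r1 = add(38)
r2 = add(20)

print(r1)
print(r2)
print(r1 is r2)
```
[38, 20]
[38, 20]
True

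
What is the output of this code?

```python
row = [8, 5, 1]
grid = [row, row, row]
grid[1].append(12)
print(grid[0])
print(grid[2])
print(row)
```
[8, 5, 1, 12]
[8, 5, 1, 12]
[8, 5, 1, 12]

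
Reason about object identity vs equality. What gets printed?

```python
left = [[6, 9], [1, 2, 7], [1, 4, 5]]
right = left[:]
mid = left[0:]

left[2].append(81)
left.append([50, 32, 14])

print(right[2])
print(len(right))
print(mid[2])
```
[1, 4, 5, 81]
3
[1, 4, 5, 81]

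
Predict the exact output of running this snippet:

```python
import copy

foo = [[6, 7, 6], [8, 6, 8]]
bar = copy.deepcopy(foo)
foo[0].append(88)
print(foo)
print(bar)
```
[[6, 7, 6, 88], [8, 6, 8]]
[[6, 7, 6], [8, 6, 8]]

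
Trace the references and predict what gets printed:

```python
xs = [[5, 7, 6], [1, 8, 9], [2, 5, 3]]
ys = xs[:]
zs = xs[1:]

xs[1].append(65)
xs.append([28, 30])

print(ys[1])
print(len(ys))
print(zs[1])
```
[1, 8, 9, 65]
3
[2, 5, 3]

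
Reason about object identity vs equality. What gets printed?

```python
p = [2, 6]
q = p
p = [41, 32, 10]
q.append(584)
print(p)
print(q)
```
[41, 32, 10]
[2, 6, 584]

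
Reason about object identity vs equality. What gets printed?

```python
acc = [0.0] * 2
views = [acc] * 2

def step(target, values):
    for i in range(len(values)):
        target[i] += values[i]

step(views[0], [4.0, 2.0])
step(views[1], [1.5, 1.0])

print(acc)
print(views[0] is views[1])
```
[5.5, 3.0]
True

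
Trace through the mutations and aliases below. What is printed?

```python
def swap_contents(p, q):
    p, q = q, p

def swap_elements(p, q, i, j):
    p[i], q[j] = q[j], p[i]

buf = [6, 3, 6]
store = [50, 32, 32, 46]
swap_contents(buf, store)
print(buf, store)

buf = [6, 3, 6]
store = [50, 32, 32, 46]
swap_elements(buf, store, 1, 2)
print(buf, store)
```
[6, 3, 6] [50, 32, 32, 46]
[6, 32, 6] [50, 32, 3, 46]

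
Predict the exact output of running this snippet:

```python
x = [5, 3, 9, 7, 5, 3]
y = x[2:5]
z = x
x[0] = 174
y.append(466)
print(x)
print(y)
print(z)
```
[174, 3, 9, 7, 5, 3]
[9, 7, 5, 466]
[174, 3, 9, 7, 5, 3]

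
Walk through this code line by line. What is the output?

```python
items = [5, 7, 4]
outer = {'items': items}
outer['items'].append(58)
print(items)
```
[5, 7, 4, 58]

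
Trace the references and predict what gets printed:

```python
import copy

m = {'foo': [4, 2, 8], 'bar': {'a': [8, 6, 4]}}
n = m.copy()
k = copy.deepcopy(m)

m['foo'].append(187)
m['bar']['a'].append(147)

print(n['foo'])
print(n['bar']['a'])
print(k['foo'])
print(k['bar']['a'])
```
[4, 2, 8, 187]
[8, 6, 4, 147]
[4, 2, 8]
[8, 6, 4]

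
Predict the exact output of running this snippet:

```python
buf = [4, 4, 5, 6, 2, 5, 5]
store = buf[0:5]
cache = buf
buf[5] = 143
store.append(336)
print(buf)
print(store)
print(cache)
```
[4, 4, 5, 6, 2, 143, 5]
[4, 4, 5, 6, 2, 336]
[4, 4, 5, 6, 2, 143, 5]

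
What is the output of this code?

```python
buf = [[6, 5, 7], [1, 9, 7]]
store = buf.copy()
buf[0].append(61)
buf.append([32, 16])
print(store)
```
[[6, 5, 7, 61], [1, 9, 7]]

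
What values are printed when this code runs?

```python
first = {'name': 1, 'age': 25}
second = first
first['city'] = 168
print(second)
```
{'name': 1, 'age': 25, 'city': 168}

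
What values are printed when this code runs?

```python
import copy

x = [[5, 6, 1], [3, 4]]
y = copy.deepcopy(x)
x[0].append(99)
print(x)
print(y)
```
[[5, 6, 1, 99], [3, 4]]
[[5, 6, 1], [3, 4]]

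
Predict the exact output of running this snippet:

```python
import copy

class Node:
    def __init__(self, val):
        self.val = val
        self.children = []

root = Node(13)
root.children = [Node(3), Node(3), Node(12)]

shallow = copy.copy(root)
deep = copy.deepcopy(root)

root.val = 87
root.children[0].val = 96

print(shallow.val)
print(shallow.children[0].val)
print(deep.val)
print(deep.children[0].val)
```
13
96
13
3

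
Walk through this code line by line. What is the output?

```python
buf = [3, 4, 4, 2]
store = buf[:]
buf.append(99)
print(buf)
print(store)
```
[3, 4, 4, 2, 99]
[3, 4, 4, 2]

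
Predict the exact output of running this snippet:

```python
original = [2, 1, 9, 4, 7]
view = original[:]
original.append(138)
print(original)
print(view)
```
[2, 1, 9, 4, 7, 138]
[2, 1, 9, 4, 7]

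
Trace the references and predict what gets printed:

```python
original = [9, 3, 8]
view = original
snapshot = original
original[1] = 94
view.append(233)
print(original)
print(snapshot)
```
[9, 94, 8, 233]
[9, 94, 8, 233]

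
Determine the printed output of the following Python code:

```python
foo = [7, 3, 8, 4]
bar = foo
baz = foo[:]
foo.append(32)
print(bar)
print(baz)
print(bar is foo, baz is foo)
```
[7, 3, 8, 4, 32]
[7, 3, 8, 4]
True False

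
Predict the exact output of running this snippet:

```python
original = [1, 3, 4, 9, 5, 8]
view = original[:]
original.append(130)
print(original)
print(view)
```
[1, 3, 4, 9, 5, 8, 130]
[1, 3, 4, 9, 5, 8]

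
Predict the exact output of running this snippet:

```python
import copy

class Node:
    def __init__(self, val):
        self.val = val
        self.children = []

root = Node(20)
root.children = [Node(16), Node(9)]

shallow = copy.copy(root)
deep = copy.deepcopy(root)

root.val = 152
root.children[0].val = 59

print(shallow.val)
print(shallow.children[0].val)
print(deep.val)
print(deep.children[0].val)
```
20
59
20
16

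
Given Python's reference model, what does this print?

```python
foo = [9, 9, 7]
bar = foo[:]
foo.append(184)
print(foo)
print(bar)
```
[9, 9, 7, 184]
[9, 9, 7]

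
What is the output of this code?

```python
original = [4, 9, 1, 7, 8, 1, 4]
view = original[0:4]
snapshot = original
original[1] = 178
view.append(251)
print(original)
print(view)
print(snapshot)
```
[4, 178, 1, 7, 8, 1, 4]
[4, 9, 1, 7, 251]
[4, 178, 1, 7, 8, 1, 4]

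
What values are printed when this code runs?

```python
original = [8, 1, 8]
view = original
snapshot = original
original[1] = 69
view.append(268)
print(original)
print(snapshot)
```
[8, 69, 8, 268]
[8, 69, 8, 268]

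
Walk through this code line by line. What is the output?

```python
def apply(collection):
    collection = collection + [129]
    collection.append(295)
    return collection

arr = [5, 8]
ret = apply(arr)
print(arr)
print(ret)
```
[5, 8]
[5, 8, 129, 295]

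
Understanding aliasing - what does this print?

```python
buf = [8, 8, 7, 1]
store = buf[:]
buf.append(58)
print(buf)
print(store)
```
[8, 8, 7, 1, 58]
[8, 8, 7, 1]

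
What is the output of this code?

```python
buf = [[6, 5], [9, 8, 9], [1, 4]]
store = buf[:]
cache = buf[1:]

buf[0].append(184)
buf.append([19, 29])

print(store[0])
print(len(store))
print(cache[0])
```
[6, 5, 184]
3
[9, 8, 9]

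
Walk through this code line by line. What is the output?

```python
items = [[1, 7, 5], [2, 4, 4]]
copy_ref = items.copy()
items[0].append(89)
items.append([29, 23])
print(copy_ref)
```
[[1, 7, 5, 89], [2, 4, 4]]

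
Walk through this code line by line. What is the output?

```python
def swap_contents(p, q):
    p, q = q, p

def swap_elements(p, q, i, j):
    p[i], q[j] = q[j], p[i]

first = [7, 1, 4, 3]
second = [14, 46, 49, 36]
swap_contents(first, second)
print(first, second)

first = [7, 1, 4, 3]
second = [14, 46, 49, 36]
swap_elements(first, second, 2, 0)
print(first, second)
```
[7, 1, 4, 3] [14, 46, 49, 36]
[7, 1, 14, 3] [4, 46, 49, 36]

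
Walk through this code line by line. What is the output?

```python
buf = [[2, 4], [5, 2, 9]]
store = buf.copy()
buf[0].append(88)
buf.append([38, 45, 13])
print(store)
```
[[2, 4, 88], [5, 2, 9]]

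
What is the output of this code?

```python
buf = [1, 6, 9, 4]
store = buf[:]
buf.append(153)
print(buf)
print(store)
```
[1, 6, 9, 4, 153]
[1, 6, 9, 4]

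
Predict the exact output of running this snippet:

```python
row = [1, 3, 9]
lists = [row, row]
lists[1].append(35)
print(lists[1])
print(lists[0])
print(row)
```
[1, 3, 9, 35]
[1, 3, 9, 35]
[1, 3, 9, 35]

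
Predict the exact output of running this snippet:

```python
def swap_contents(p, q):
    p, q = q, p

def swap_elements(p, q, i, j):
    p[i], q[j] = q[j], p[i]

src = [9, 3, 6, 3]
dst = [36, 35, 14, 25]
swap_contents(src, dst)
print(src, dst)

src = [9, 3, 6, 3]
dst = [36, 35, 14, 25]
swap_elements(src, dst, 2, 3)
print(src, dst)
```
[9, 3, 6, 3] [36, 35, 14, 25]
[9, 3, 25, 3] [36, 35, 14, 6]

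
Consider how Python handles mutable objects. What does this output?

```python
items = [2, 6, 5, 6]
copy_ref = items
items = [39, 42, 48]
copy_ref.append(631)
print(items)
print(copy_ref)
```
[39, 42, 48]
[2, 6, 5, 6, 631]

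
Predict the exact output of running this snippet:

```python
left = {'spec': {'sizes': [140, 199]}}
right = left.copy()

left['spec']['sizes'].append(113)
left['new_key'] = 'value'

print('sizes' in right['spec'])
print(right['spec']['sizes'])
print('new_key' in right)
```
True
[140, 199, 113]
False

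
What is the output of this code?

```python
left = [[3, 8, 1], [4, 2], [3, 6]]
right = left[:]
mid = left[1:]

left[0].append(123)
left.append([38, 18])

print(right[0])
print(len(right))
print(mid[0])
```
[3, 8, 1, 123]
3
[4, 2]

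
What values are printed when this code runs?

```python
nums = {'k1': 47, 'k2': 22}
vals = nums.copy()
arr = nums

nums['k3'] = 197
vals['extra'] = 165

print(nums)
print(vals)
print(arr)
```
{'k1': 47, 'k2': 22, 'k3': 197}
{'k1': 47, 'k2': 22, 'extra': 165}
{'k1': 47, 'k2': 22, 'k3': 197}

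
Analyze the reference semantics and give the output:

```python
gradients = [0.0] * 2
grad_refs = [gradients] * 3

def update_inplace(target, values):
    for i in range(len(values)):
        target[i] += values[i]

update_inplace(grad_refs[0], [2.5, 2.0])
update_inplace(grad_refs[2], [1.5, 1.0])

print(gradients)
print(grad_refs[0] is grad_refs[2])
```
[4.0, 3.0]
True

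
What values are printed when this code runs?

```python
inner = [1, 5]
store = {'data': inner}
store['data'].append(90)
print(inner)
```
[1, 5, 90]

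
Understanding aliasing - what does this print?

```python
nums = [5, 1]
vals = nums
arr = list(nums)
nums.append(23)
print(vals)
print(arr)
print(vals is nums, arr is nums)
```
[5, 1, 23]
[5, 1]
True False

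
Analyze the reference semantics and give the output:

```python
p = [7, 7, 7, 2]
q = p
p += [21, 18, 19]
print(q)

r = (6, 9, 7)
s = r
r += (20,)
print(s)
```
[7, 7, 7, 2, 21, 18, 19]
(6, 9, 7)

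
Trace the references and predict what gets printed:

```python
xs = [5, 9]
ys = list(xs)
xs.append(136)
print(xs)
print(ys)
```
[5, 9, 136]
[5, 9]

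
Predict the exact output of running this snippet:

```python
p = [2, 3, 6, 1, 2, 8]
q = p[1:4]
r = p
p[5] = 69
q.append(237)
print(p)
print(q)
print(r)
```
[2, 3, 6, 1, 2, 69]
[3, 6, 1, 237]
[2, 3, 6, 1, 2, 69]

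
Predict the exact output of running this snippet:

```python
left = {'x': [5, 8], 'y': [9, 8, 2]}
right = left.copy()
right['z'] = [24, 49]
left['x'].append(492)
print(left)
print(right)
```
{'x': [5, 8, 492], 'y': [9, 8, 2]}
{'x': [5, 8, 492], 'y': [9, 8, 2], 'z': [24, 49]}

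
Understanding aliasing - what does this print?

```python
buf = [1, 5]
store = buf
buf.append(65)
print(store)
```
[1, 5, 65]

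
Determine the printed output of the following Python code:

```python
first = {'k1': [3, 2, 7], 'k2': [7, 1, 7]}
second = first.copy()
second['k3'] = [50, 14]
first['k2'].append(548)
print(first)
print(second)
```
{'k1': [3, 2, 7], 'k2': [7, 1, 7, 548]}
{'k1': [3, 2, 7], 'k2': [7, 1, 7, 548], 'k3': [50, 14]}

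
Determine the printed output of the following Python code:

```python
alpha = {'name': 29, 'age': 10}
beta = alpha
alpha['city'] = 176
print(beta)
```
{'name': 29, 'age': 10, 'city': 176}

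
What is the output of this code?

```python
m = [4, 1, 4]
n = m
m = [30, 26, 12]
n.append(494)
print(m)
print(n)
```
[30, 26, 12]
[4, 1, 4, 494]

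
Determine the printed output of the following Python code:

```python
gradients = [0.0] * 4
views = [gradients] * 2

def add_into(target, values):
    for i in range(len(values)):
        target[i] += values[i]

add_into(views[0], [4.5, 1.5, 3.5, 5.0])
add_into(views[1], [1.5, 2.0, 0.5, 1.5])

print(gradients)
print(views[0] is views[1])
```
[6.0, 3.5, 4.0, 6.5]
True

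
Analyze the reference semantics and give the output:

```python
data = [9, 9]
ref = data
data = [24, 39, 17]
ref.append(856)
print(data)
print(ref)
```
[24, 39, 17]
[9, 9, 856]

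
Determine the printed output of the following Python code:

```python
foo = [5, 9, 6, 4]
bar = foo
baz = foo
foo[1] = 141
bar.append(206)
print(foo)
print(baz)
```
[5, 141, 6, 4, 206]
[5, 141, 6, 4, 206]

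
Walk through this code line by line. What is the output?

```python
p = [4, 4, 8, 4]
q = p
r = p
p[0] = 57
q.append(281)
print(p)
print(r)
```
[57, 4, 8, 4, 281]
[57, 4, 8, 4, 281]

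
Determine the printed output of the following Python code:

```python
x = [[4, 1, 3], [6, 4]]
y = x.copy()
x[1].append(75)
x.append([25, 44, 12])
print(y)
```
[[4, 1, 3], [6, 4, 75]]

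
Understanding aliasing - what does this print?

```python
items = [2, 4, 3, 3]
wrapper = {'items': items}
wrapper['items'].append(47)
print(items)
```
[2, 4, 3, 3, 47]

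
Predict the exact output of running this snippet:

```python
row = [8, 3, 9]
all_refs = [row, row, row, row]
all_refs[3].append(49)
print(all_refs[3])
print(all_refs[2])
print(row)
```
[8, 3, 9, 49]
[8, 3, 9, 49]
[8, 3, 9, 49]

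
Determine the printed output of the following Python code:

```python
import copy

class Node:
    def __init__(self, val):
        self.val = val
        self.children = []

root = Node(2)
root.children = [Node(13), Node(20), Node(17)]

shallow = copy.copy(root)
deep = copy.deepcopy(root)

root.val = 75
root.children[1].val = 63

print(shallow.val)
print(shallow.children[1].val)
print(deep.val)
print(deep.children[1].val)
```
2
63
2
20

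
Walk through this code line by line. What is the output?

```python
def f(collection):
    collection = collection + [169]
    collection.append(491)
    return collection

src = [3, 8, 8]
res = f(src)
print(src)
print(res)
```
[3, 8, 8]
[3, 8, 8, 169, 491]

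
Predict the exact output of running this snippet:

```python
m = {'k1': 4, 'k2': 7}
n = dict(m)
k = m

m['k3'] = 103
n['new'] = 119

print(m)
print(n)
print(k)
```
{'k1': 4, 'k2': 7, 'k3': 103}
{'k1': 4, 'k2': 7, 'new': 119}
{'k1': 4, 'k2': 7, 'k3': 103}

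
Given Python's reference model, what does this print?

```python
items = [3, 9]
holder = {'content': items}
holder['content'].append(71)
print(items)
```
[3, 9, 71]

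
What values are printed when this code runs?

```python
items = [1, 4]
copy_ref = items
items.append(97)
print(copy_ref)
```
[1, 4, 97]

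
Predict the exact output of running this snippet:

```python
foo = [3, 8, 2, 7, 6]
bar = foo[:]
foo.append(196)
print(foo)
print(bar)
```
[3, 8, 2, 7, 6, 196]
[3, 8, 2, 7, 6]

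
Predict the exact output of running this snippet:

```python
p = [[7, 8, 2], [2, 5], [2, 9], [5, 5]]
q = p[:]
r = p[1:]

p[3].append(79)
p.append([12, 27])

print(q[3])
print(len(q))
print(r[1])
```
[5, 5, 79]
4
[2, 9]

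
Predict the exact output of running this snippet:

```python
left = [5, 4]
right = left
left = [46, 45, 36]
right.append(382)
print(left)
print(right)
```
[46, 45, 36]
[5, 4, 382]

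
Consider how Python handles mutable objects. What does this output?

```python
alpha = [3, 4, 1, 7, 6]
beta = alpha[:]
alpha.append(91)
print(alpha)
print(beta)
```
[3, 4, 1, 7, 6, 91]
[3, 4, 1, 7, 6]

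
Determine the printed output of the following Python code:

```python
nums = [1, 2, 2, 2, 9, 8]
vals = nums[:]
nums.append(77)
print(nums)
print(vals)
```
[1, 2, 2, 2, 9, 8, 77]
[1, 2, 2, 2, 9, 8]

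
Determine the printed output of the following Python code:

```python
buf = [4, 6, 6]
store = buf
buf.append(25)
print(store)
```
[4, 6, 6, 25]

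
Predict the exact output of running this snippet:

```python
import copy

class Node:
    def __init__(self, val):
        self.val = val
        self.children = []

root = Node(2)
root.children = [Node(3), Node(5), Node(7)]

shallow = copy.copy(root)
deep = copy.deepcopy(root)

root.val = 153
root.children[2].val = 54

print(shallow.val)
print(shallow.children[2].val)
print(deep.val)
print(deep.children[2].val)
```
2
54
2
7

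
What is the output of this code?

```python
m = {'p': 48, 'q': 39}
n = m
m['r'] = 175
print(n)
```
{'p': 48, 'q': 39, 'r': 175}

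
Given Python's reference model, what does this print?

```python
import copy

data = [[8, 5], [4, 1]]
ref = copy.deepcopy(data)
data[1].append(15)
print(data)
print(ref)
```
[[8, 5], [4, 1, 15]]
[[8, 5], [4, 1]]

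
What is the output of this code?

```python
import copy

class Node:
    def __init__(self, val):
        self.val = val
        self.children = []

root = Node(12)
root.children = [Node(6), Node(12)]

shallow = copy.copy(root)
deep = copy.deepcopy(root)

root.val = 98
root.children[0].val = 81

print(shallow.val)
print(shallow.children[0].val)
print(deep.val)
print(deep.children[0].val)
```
12
81
12
6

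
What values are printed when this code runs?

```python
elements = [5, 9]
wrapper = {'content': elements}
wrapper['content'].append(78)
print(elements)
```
[5, 9, 78]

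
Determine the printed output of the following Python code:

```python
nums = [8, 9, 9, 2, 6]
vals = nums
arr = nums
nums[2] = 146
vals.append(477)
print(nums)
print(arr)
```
[8, 9, 146, 2, 6, 477]
[8, 9, 146, 2, 6, 477]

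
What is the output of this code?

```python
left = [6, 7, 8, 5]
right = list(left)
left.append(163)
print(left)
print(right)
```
[6, 7, 8, 5, 163]
[6, 7, 8, 5]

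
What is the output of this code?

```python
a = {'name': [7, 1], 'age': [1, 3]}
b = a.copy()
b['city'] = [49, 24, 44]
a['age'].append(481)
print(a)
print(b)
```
{'name': [7, 1], 'age': [1, 3, 481]}
{'name': [7, 1], 'age': [1, 3, 481], 'city': [49, 24, 44]}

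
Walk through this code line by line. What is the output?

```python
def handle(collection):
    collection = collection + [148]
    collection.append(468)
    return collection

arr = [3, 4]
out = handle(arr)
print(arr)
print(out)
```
[3, 4]
[3, 4, 148, 468]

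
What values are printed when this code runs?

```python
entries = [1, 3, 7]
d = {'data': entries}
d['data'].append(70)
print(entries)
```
[1, 3, 7, 70]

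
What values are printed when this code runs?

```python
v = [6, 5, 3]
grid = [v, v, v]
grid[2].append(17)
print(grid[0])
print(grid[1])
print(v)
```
[6, 5, 3, 17]
[6, 5, 3, 17]
[6, 5, 3, 17]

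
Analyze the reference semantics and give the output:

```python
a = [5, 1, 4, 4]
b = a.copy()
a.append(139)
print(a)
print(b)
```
[5, 1, 4, 4, 139]
[5, 1, 4, 4]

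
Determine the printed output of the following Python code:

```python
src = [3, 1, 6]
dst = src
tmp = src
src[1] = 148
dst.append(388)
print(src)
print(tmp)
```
[3, 148, 6, 388]
[3, 148, 6, 388]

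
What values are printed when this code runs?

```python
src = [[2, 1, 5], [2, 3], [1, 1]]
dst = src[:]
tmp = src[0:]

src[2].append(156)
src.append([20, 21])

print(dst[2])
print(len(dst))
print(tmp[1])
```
[1, 1, 156]
3
[2, 3]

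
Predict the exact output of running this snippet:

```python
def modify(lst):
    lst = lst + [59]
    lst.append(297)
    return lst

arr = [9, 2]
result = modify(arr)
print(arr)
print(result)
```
[9, 2]
[9, 2, 59, 297]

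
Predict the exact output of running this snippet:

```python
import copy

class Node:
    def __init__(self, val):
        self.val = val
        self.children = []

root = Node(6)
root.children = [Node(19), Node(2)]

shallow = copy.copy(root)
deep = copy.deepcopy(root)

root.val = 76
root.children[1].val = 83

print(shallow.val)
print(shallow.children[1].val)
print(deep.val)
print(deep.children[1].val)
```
6
83
6
2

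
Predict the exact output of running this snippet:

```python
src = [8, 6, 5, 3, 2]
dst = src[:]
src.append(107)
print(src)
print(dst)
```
[8, 6, 5, 3, 2, 107]
[8, 6, 5, 3, 2]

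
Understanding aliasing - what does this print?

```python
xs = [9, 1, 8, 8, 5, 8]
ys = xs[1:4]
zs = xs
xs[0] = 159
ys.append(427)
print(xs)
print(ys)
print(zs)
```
[159, 1, 8, 8, 5, 8]
[1, 8, 8, 427]
[159, 1, 8, 8, 5, 8]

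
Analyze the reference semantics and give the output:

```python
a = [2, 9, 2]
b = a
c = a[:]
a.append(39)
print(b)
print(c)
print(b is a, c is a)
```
[2, 9, 2, 39]
[2, 9, 2]
True False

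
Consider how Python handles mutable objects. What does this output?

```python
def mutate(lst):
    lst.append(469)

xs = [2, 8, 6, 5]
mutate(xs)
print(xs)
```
[2, 8, 6, 5, 469]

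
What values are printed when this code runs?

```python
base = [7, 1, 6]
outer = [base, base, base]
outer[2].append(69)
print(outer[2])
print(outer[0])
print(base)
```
[7, 1, 6, 69]
[7, 1, 6, 69]
[7, 1, 6, 69]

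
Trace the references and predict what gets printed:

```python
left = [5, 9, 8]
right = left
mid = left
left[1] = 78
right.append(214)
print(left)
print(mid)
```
[5, 78, 8, 214]
[5, 78, 8, 214]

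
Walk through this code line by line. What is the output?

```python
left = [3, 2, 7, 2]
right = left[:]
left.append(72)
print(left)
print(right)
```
[3, 2, 7, 2, 72]
[3, 2, 7, 2]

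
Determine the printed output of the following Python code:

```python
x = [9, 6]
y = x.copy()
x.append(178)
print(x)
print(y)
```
[9, 6, 178]
[9, 6]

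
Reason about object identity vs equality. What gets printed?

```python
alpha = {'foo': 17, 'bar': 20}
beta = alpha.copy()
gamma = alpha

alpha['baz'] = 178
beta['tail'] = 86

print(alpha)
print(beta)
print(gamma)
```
{'foo': 17, 'bar': 20, 'baz': 178}
{'foo': 17, 'bar': 20, 'tail': 86}
{'foo': 17, 'bar': 20, 'baz': 178}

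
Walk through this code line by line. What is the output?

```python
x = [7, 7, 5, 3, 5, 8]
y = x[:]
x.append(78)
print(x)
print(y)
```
[7, 7, 5, 3, 5, 8, 78]
[7, 7, 5, 3, 5, 8]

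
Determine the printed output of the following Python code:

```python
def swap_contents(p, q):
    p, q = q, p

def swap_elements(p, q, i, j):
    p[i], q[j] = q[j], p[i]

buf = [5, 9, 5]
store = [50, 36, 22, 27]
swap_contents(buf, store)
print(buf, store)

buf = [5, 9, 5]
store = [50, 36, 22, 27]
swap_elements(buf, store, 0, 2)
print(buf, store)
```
[5, 9, 5] [50, 36, 22, 27]
[22, 9, 5] [50, 36, 5, 27]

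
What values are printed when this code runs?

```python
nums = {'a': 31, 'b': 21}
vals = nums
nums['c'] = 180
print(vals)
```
{'a': 31, 'b': 21, 'c': 180}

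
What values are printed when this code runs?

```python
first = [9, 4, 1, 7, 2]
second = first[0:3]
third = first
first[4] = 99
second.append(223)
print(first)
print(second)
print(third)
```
[9, 4, 1, 7, 99]
[9, 4, 1, 223]
[9, 4, 1, 7, 99]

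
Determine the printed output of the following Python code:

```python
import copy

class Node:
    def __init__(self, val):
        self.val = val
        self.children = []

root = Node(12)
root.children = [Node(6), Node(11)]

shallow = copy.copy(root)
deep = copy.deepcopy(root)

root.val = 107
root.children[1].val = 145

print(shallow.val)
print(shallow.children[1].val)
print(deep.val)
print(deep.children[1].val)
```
12
145
12
11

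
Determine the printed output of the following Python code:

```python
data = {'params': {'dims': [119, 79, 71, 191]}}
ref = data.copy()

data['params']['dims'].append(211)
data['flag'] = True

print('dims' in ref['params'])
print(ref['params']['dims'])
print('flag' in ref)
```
True
[119, 79, 71, 191, 211]
False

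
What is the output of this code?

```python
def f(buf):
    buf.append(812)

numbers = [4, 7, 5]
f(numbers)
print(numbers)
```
[4, 7, 5, 812]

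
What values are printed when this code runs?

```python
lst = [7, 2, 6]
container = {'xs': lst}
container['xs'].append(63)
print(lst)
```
[7, 2, 6, 63]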